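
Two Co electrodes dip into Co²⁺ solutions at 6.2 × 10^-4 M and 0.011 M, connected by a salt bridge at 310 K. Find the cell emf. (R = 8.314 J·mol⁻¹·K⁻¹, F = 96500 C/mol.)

0.038 V

Both half-cells are Co²⁺/Co, so E°_cell = 0. The concentrated side is the cathode; the cell reaction moves Co²⁺ from high to low concentration with n = 2.
Q = [Co²⁺]_dilute/[Co²⁺]_conc = 6.2 × 10^-4/0.011 = 0.0564.
E = 0 − (RT/nF) ln Q = −((8.314×310)/(2×96500))(-2.876) = 0.0384 V.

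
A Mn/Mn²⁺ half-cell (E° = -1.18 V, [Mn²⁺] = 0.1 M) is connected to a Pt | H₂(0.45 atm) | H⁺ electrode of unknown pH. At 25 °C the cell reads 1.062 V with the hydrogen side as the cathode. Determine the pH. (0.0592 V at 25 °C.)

pH = 2.67

E°_cell = 1.18 V and n = 2.
log Q = n(E° − E)/0.0592 = 2×(1.18 − 1.062)/0.0592 = 3.986.
With Q = [Mn²⁺]·P(H₂) / [H⁺]^2, solving for [H⁺] gives log[H⁺] = -2.667, so pH = 2.67.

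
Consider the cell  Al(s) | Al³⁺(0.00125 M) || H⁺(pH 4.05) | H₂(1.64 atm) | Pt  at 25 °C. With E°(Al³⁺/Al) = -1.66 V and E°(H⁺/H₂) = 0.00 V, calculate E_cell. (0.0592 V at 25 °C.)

1.47 V

The hydrogen couple is the cathode, so E°_cell = 1.66 V; n = 6.
[H⁺] = 10^(−4.05) = 8.9 × 10^-5 M, and Q = [Al³⁺]^2·P(H₂)^3 / [H⁺]^6 = 1.38 × 10^19.
E = E° − (0.0592/6) log Q = 1.66 − (0.0592/6)(19.138) = 1.471 V.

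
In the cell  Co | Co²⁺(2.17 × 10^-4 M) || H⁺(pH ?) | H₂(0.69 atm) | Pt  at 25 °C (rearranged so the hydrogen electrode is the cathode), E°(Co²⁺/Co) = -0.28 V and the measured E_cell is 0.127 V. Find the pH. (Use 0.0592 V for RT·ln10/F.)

E°_cell = 0.28 V and n = 2.
log Q = n(E° − E)/0.0592 = 2×(0.28 − 0.127)/0.0592 = 5.169.
With Q = [Co²⁺]·P(H₂) / [H⁺]^2, solving for [H⁺] gives log[H⁺] = -4.497, so pH = 4.50.

pH = 4.50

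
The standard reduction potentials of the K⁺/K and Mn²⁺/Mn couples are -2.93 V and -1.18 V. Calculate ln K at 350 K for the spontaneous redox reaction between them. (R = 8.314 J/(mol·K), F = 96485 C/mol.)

E°_cell = -1.18 − (-2.93) = 1.75 V, with n = 2 electrons transferred.
At equilibrium E = 0, so the Nernst equation gives ln K = nFE°/RT = (2)(96485)(1.75)/((8.314)(350)) = 116.05.

ln K = 116.1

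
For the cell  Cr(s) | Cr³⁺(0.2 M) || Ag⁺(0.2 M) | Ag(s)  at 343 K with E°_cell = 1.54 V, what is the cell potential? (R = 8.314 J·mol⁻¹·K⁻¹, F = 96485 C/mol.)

Balancing electrons gives n = 3; the reaction quotient is Q = [Cr³⁺]/[Ag⁺]^3 = 25.0.
E = E° − (RT/nF) ln Q = 1.54 − (8.314×343)/(3×96485) × (3.219) = 1.540 − 0.032 = 1.508 V.

1.51 V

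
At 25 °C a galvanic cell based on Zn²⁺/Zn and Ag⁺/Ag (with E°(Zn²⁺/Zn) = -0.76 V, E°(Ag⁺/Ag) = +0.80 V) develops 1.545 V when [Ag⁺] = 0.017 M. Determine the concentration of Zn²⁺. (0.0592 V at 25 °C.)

From the Nernst equation, log Q = n(E° − E)/0.0592 = 2(1.56 − 1.545)/0.0592 = 0.507, so Q = 3.21.
With Q = [Zn²⁺]/[Ag⁺]^2 and the known concentrations, [Zn²⁺] in the numerator gives [Zn²⁺] = 9.3 × 10^-4 M.

9.3 × 10^-4 M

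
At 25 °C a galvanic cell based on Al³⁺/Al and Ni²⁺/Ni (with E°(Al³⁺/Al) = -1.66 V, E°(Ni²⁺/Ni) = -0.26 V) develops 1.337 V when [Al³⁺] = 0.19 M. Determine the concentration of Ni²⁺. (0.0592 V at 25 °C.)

0.0025 M

From the Nernst equation, log Q = n(E° − E)/0.0592 = 6(1.40 − 1.337)/0.0592 = 6.385, so Q = 2.43 × 10^6.
With Q = [Al³⁺]^2/[Ni²⁺]^3 and the known concentrations, [Ni²⁺]^3 in the denominator gives [Ni²⁺] = 0.0025 M.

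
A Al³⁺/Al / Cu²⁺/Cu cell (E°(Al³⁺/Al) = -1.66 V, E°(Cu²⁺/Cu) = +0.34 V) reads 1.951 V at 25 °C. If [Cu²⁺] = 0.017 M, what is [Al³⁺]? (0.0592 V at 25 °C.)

0.67 M

From the Nernst equation, log Q = n(E° − E)/0.0592 = 6(2.00 − 1.951)/0.0592 = 4.966, so Q = 9.25 × 10^4.
With Q = [Al³⁺]^2/[Cu²⁺]^3 and the known concentrations, [Al³⁺]^2 in the numerator gives [Al³⁺] = 0.67 M.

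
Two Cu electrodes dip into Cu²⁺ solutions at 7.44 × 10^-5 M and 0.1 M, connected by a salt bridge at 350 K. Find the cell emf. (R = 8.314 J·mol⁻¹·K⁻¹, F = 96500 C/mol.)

0.11 V

Both half-cells are Cu²⁺/Cu, so E°_cell = 0. The concentrated side is the cathode; the cell reaction moves Cu²⁺ from high to low concentration with n = 2.
Q = [Cu²⁺]_dilute/[Cu²⁺]_conc = 7.44 × 10^-5/0.1 = 7.44 × 10^-4.
E = 0 − (RT/nF) ln Q = −((8.314×350)/(2×96500))(-7.203) = 0.1086 V.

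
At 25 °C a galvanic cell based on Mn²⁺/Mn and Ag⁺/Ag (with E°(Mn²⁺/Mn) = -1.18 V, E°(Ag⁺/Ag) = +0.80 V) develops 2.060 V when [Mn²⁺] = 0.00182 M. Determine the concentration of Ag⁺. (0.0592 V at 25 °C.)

0.96 M

From the Nernst equation, log Q = n(E° − E)/0.0592 = 2(1.98 − 2.060)/0.0592 = -2.703, so Q = 0.00198.
With Q = [Mn²⁺]/[Ag⁺]^2 and the known concentrations, [Ag⁺]^2 in the denominator gives [Ag⁺] = 0.96 M.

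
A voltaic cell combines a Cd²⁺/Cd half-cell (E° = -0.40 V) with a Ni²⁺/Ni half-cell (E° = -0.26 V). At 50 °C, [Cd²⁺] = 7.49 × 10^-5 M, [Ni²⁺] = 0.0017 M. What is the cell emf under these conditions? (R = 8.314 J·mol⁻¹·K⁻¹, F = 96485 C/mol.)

0.183 V

The Ni²⁺/Ni couple has the higher reduction potential and acts as the cathode, so E°_cell = -0.26 − (-0.40) = 0.14 V.
Balancing electrons gives n = 2; the reaction quotient is Q = [Cd²⁺]/[Ni²⁺] = 0.0441.
E = E° − (RT/nF) ln Q = 0.14 − (8.314×323)/(2×96485) × (-3.122) = 0.140 + 0.043 = 0.183 V.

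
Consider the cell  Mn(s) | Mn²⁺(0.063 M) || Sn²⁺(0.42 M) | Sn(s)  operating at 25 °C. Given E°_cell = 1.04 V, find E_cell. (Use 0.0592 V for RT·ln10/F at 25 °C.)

Balancing electrons gives n = 2; the reaction quotient is Q = [Mn²⁺]/[Sn²⁺] = 0.150.
At 25 °C, E = E° − (0.0592/n) log Q = 1.04 − (0.0592/2)(-0.824) = 1.040 + 0.024 = 1.064 V.

1.06 V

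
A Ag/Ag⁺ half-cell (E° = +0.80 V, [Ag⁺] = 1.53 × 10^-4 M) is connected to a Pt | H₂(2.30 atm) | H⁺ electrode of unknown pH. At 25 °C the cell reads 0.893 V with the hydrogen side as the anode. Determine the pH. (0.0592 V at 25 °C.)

pH = 5.21

E°_cell = 0.80 V and n = 2.
log Q = n(E° − E)/0.0592 = 2×(0.80 − 0.893)/0.0592 = -3.142.
With Q = [H⁺]^2 / ([Ag⁺]^2·P(H₂)), solving for [H⁺] gives log[H⁺] = -5.205, so pH = 5.21.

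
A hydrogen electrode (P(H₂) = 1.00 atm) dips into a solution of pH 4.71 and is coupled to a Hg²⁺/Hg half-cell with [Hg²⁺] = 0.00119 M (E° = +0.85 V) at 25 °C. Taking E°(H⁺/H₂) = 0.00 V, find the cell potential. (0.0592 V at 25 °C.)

1.04 V

The Hg²⁺/Hg couple is the cathode, so E°_cell = 0.85 V; n = 2.
[H⁺] = 10^(−4.71) = 1.9 × 10^-5 M, and Q = [H⁺]^2 / ([Hg²⁺]·P(H₂)) = 3.19 × 10^-7.
E = E° − (0.0592/2) log Q = 0.85 − (0.0592/2)(-6.496) = 1.042 V.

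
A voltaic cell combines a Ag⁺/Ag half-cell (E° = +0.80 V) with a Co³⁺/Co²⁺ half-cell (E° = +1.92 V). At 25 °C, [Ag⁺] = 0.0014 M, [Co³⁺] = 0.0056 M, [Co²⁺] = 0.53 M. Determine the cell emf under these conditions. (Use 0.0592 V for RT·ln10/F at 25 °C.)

1.17 V

The Co³⁺/Co²⁺ couple has the higher reduction potential and acts as the cathode, so E°_cell = +1.92 − (+0.80) = 1.12 V.
Balancing electrons gives n = 1; the reaction quotient is Q = [Ag⁺]·[Co²⁺]/[Co³⁺] = 0.132.
At 25 °C, E = E° − (0.0592/n) log Q = 1.12 − (0.0592/1)(-0.878) = 1.120 + 0.052 = 1.172 V.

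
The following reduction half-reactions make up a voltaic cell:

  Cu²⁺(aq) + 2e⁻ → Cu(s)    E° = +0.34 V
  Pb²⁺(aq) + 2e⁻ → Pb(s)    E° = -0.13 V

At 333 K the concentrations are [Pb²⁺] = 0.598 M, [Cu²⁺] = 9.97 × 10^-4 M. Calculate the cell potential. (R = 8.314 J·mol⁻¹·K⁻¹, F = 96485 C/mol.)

The Cu²⁺/Cu couple has the higher reduction potential and acts as the cathode, so E°_cell = +0.34 − (-0.13) = 0.47 V.
Balancing electrons gives n = 2; the reaction quotient is Q = [Pb²⁺]/[Cu²⁺] = 600.
E = E° − (RT/nF) ln Q = 0.47 − (8.314×333)/(2×96485) × (6.397) = 0.470 − 0.092 = 0.378 V.

0.378 V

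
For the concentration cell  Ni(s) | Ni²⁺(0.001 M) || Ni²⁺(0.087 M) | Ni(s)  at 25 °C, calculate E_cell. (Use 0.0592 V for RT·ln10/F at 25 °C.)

Both half-cells are Ni²⁺/Ni, so E°_cell = 0. The concentrated side is the cathode; the cell reaction moves Ni²⁺ from high to low concentration with n = 2.
Q = [Ni²⁺]_dilute/[Ni²⁺]_conc = 0.001/0.087 = 0.0115.
E = 0 − (0.0592/2) log Q = −(0.0592/2)(-1.940) = 0.0574 V.

0.057 V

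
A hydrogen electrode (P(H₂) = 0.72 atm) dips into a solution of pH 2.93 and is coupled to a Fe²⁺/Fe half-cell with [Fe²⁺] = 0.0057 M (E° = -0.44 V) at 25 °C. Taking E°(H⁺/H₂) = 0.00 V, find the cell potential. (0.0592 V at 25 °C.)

0.34 V

The hydrogen couple is the cathode, so E°_cell = 0.44 V; n = 2.
[H⁺] = 10^(−2.93) = 0.0012 M, and Q = [Fe²⁺]·P(H₂) / [H⁺]^2 = 2970.
E = E° − (0.0592/2) log Q = 0.44 − (0.0592/2)(3.473) = 0.337 V.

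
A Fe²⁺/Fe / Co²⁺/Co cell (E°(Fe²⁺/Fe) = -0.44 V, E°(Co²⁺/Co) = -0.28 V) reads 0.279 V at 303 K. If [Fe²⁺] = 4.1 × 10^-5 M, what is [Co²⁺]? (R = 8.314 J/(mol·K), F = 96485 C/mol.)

From the Nernst equation, ln Q = nF(E° − E)/RT = 2×96485×(0.16 − 0.279)/(8.314×303) = -9.116, so Q = 1.1 × 10^-4.
With Q = [Fe²⁺]/[Co²⁺] and the known concentrations, [Co²⁺] in the denominator gives [Co²⁺] = 0.37 M.

0.37 M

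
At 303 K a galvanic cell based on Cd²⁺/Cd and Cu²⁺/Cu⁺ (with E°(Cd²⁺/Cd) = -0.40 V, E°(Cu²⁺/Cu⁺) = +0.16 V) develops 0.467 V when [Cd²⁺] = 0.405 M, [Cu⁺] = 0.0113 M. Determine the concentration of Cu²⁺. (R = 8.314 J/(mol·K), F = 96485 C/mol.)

2 × 10^-4 M

From the Nernst equation, ln Q = nF(E° − E)/RT = 2×96485×(0.56 − 0.467)/(8.314×303) = 7.124, so Q = 1240.
With Q = [Cd²⁺]·[Cu⁺]^2/[Cu²⁺]^2 and the known concentrations, [Cu²⁺]^2 in the denominator gives [Cu²⁺] = 2 × 10^-4 M.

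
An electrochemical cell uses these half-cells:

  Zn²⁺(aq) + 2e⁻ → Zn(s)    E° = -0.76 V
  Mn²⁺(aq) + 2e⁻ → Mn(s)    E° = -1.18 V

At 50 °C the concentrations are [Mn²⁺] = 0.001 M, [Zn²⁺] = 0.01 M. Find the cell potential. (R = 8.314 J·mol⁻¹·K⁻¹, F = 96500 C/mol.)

The Zn²⁺/Zn couple has the higher reduction potential and acts as the cathode, so E°_cell = -0.76 − (-1.18) = 0.42 V.
Balancing electrons gives n = 2; the reaction quotient is Q = [Mn²⁺]/[Zn²⁺] = 0.100.
E = E° − (RT/nF) ln Q = 0.42 − (8.314×323)/(2×96500) × (-2.303) = 0.420 + 0.032 = 0.452 V.

0.452 V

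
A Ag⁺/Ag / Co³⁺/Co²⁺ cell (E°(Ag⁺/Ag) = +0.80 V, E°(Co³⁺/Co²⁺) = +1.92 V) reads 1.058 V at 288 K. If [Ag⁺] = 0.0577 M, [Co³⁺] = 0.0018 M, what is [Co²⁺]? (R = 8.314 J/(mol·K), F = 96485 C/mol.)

From the Nernst equation, ln Q = nF(E° − E)/RT = 1×96485×(1.12 − 1.058)/(8.314×288) = 2.498, so Q = 12.2.
With Q = [Ag⁺]·[Co²⁺]/[Co³⁺] and the known concentrations, [Co²⁺] in the numerator gives [Co²⁺] = 0.38 M.

0.38 M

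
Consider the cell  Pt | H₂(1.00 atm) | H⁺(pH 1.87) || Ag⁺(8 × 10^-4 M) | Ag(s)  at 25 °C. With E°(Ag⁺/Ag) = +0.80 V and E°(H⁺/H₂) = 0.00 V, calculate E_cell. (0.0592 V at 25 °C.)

0.73 V

The Ag⁺/Ag couple is the cathode, so E°_cell = 0.80 V; n = 2.
[H⁺] = 10^(−1.87) = 0.013 M, and Q = [H⁺]^2 / ([Ag⁺]^2·P(H₂)) = 284.
E = E° − (0.0592/2) log Q = 0.80 − (0.0592/2)(2.454) = 0.727 V.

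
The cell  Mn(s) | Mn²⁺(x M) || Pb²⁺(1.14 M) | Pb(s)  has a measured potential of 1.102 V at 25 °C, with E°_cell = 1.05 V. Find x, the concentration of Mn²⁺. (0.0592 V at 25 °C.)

From the Nernst equation, log Q = n(E° − E)/0.0592 = 2(1.05 − 1.102)/0.0592 = -1.757, so Q = 0.0175.
With Q = [Mn²⁺]/[Pb²⁺] and the known concentrations, [Mn²⁺] in the numerator gives [Mn²⁺] = 0.02 M.

0.02 M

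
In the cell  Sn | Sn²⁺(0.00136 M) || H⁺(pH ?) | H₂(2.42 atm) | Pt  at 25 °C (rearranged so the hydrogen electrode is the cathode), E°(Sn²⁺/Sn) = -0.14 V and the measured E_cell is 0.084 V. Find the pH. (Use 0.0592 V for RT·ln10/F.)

pH = 2.19

E°_cell = 0.14 V and n = 2.
log Q = n(E° − E)/0.0592 = 2×(0.14 − 0.084)/0.0592 = 1.892.
With Q = [Sn²⁺]·P(H₂) / [H⁺]^2, solving for [H⁺] gives log[H⁺] = -2.187, so pH = 2.19.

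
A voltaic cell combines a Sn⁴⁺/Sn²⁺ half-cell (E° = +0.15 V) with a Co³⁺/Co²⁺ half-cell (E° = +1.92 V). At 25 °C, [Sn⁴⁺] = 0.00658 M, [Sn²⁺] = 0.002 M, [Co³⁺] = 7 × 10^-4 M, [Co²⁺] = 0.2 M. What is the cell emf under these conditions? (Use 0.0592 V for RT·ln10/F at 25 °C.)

1.61 V

The Co³⁺/Co²⁺ couple has the higher reduction potential and acts as the cathode, so E°_cell = +1.92 − (+0.15) = 1.77 V.
Balancing electrons gives n = 2; the reaction quotient is Q = [Sn⁴⁺]·[Co²⁺]^2/([Sn²⁺]·[Co³⁺]^2) = 2.69 × 10^5.
At 25 °C, E = E° − (0.0592/n) log Q = 1.77 − (0.0592/2)(5.429) = 1.770 − 0.161 = 1.609 V.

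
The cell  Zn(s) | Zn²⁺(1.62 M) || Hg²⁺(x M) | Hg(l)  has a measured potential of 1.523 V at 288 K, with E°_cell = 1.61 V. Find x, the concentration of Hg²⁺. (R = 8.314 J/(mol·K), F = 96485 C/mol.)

0.0015 M

From the Nernst equation, ln Q = nF(E° − E)/RT = 2×96485×(1.61 − 1.523)/(8.314×288) = 7.011, so Q = 1110.
With Q = [Zn²⁺]/[Hg²⁺] and the known concentrations, [Hg²⁺] in the denominator gives [Hg²⁺] = 0.0015 M.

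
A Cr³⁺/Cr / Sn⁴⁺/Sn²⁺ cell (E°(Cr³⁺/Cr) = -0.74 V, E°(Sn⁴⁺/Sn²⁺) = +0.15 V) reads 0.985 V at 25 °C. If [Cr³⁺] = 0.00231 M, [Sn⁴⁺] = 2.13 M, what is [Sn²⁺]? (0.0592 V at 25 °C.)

0.075 M

From the Nernst equation, log Q = n(E° − E)/0.0592 = 6(0.89 − 0.985)/0.0592 = -9.628, so Q = 2.35 × 10^-10.
With Q = [Cr³⁺]^2·[Sn²⁺]^3/[Sn⁴⁺]^3 and the known concentrations, [Sn²⁺]^3 in the numerator gives [Sn²⁺] = 0.075 M.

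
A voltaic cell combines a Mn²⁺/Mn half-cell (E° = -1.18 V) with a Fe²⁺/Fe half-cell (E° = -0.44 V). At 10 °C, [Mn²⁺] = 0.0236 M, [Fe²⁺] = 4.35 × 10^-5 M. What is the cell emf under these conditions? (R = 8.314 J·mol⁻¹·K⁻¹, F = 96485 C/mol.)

0.663 V

The Fe²⁺/Fe couple has the higher reduction potential and acts as the cathode, so E°_cell = -0.44 − (-1.18) = 0.74 V.
Balancing electrons gives n = 2; the reaction quotient is Q = [Mn²⁺]/[Fe²⁺] = 543.
E = E° − (RT/nF) ln Q = 0.74 − (8.314×283)/(2×96485) × (6.296) = 0.740 − 0.077 = 0.663 V.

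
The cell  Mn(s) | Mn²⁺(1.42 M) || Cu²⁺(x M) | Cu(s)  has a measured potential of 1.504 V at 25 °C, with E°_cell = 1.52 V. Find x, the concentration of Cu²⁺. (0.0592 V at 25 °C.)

From the Nernst equation, log Q = n(E° − E)/0.0592 = 2(1.52 − 1.504)/0.0592 = 0.541, so Q = 3.47.
With Q = [Mn²⁺]/[Cu²⁺] and the known concentrations, [Cu²⁺] in the denominator gives [Cu²⁺] = 0.41 M.

0.41 M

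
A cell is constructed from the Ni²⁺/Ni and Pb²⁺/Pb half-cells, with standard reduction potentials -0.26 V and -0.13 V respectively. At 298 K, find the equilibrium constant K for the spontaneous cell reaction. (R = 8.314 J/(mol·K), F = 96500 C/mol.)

2.5 × 10^4

E°_cell = -0.13 − (-0.26) = 0.13 V, with n = 2 electrons transferred.
At equilibrium E = 0, so the Nernst equation gives ln K = nFE°/RT = (2)(96500)(0.13)/((8.314)(298)) = 10.13.
K = e^10.13 = 2.5 × 10^4.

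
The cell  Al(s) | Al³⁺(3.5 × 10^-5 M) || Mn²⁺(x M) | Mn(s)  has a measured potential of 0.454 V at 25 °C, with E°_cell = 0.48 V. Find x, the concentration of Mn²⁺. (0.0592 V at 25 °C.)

1.4 × 10^-4 M

From the Nernst equation, log Q = n(E° − E)/0.0592 = 6(0.48 − 0.454)/0.0592 = 2.635, so Q = 432.
With Q = [Al³⁺]^2/[Mn²⁺]^3 and the known concentrations, [Mn²⁺]^3 in the denominator gives [Mn²⁺] = 1.4 × 10^-4 M.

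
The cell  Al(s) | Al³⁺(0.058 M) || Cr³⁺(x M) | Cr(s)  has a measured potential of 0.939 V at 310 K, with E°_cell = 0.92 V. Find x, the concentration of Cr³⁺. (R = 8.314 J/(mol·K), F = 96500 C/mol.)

From the Nernst equation, ln Q = nF(E° − E)/RT = 3×96500×(0.92 − 0.939)/(8.314×310) = -2.134, so Q = 0.118.
With Q = [Al³⁺]/[Cr³⁺] and the known concentrations, [Cr³⁺] in the denominator gives [Cr³⁺] = 0.49 M.

0.49 M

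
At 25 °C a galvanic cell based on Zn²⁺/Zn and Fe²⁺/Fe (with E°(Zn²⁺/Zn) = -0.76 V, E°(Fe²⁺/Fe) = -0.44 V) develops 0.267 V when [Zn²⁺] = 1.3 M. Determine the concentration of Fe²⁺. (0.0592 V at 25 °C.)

0.021 M

From the Nernst equation, log Q = n(E° − E)/0.0592 = 2(0.32 − 0.267)/0.0592 = 1.791, so Q = 61.7.
With Q = [Zn²⁺]/[Fe²⁺] and the known concentrations, [Fe²⁺] in the denominator gives [Fe²⁺] = 0.021 M.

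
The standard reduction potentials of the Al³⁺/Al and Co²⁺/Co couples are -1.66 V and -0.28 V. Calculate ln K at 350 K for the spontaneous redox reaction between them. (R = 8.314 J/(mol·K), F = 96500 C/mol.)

E°_cell = -0.28 − (-1.66) = 1.38 V, with n = 6 electrons transferred.
At equilibrium E = 0, so the Nernst equation gives ln K = nFE°/RT = (6)(96500)(1.38)/((8.314)(350)) = 274.59.

ln K = 274.6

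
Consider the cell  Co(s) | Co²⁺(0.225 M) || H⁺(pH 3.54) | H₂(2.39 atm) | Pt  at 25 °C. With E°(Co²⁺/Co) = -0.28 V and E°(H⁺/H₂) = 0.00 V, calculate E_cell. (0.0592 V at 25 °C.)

0.078 V

The hydrogen couple is the cathode, so E°_cell = 0.28 V; n = 2.
[H⁺] = 10^(−3.54) = 2.9 × 10^-4 M, and Q = [Co²⁺]·P(H₂) / [H⁺]^2 = 6.47 × 10^6.
E = E° − (0.0592/2) log Q = 0.28 − (0.0592/2)(6.811) = 0.078 V.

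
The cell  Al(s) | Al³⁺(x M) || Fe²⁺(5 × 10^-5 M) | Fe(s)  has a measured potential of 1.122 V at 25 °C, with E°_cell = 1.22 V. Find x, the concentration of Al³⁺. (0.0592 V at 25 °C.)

0.033 M

From the Nernst equation, log Q = n(E° − E)/0.0592 = 6(1.22 − 1.122)/0.0592 = 9.932, so Q = 8.56 × 10^9.
With Q = [Al³⁺]^2/[Fe²⁺]^3 and the known concentrations, [Al³⁺]^2 in the numerator gives [Al³⁺] = 0.033 M.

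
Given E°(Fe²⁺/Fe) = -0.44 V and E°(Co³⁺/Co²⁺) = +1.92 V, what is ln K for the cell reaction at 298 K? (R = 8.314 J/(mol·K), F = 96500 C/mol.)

E°_cell = +1.92 − (-0.44) = 2.36 V, with n = 2 electrons transferred.
At equilibrium E = 0, so the Nernst equation gives ln K = nFE°/RT = (2)(96500)(2.36)/((8.314)(298)) = 183.84.

ln K = 183.8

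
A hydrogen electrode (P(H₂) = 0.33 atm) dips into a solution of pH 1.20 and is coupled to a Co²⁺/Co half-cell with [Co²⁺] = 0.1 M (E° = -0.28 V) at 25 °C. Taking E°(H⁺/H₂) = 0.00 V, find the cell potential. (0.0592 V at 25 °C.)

The hydrogen couple is the cathode, so E°_cell = 0.28 V; n = 2.
[H⁺] = 10^(−1.20) = 0.063 M, and Q = [Co²⁺]·P(H₂) / [H⁺]^2 = 8.29.
E = E° − (0.0592/2) log Q = 0.28 − (0.0592/2)(0.919) = 0.253 V.

0.25 V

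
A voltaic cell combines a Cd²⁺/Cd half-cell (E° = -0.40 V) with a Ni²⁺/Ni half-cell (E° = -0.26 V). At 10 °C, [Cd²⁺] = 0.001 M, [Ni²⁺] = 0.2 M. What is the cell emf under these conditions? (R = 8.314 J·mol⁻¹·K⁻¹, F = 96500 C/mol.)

The Ni²⁺/Ni couple has the higher reduction potential and acts as the cathode, so E°_cell = -0.26 − (-0.40) = 0.14 V.
Balancing electrons gives n = 2; the reaction quotient is Q = [Cd²⁺]/[Ni²⁺] = 0.00500.
E = E° − (RT/nF) ln Q = 0.14 − (8.314×283)/(2×96500) × (-5.298) = 0.140 + 0.065 = 0.205 V.

0.205 V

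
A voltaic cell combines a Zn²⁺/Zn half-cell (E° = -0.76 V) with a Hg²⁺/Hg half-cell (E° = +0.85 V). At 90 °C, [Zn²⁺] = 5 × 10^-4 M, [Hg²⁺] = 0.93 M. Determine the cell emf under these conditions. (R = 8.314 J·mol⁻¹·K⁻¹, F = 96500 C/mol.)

The Hg²⁺/Hg couple has the higher reduction potential and acts as the cathode, so E°_cell = +0.85 − (-0.76) = 1.61 V.
Balancing electrons gives n = 2; the reaction quotient is Q = [Zn²⁺]/[Hg²⁺] = 5.38 × 10^-4.
E = E° − (RT/nF) ln Q = 1.61 − (8.314×363)/(2×96500) × (-7.528) = 1.610 + 0.118 = 1.728 V.

1.73 V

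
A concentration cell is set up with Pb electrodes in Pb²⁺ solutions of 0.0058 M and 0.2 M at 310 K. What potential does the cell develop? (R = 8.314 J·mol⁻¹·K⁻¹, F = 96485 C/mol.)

Both half-cells are Pb²⁺/Pb, so E°_cell = 0. The concentrated side is the cathode; the cell reaction moves Pb²⁺ from high to low concentration with n = 2.
Q = [Pb²⁺]_dilute/[Pb²⁺]_conc = 0.0058/0.2 = 0.0290.
E = 0 − (RT/nF) ln Q = −((8.314×310)/(2×96485))(-3.540) = 0.0473 V.

0.047 V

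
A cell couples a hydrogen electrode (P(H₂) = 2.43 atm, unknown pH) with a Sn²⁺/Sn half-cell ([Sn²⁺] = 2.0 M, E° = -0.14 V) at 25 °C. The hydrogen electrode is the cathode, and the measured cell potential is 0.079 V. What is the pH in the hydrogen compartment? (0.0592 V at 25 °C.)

pH = 0.69

E°_cell = 0.14 V and n = 2.
log Q = n(E° − E)/0.0592 = 2×(0.14 − 0.079)/0.0592 = 2.061.
With Q = [Sn²⁺]·P(H₂) / [H⁺]^2, solving for [H⁺] gives log[H⁺] = -0.687, so pH = 0.69.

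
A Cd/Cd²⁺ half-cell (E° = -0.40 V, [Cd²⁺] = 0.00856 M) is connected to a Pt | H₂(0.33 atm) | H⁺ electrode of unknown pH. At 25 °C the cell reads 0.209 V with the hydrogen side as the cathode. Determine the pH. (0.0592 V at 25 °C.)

E°_cell = 0.40 V and n = 2.
log Q = n(E° − E)/0.0592 = 2×(0.40 − 0.209)/0.0592 = 6.453.
With Q = [Cd²⁺]·P(H₂) / [H⁺]^2, solving for [H⁺] gives log[H⁺] = -4.501, so pH = 4.50.

pH = 4.50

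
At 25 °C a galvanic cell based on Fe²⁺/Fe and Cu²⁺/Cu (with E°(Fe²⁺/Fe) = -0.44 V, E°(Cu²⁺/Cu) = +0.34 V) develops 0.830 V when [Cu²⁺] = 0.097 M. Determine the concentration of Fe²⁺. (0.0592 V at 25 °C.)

0.002 M

From the Nernst equation, log Q = n(E° − E)/0.0592 = 2(0.78 − 0.830)/0.0592 = -1.689, so Q = 0.0205.
With Q = [Fe²⁺]/[Cu²⁺] and the known concentrations, [Fe²⁺] in the numerator gives [Fe²⁺] = 0.002 M.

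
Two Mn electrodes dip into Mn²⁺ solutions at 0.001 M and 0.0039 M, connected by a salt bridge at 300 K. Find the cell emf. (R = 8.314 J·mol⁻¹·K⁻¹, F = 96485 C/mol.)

0.018 V

Both half-cells are Mn²⁺/Mn, so E°_cell = 0. The concentrated side is the cathode; the cell reaction moves Mn²⁺ from high to low concentration with n = 2.
Q = [Mn²⁺]_dilute/[Mn²⁺]_conc = 0.001/0.0039 = 0.256.
E = 0 − (RT/nF) ln Q = −((8.314×300)/(2×96485))(-1.361) = 0.0176 V.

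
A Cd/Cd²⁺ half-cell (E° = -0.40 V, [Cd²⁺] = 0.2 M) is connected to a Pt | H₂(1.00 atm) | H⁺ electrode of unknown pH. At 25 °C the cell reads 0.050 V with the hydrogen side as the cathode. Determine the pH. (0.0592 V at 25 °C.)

E°_cell = 0.40 V and n = 2.
log Q = n(E° − E)/0.0592 = 2×(0.40 − 0.050)/0.0592 = 11.824.
With Q = [Cd²⁺]·P(H₂) / [H⁺]^2, solving for [H⁺] gives log[H⁺] = -6.262, so pH = 6.26.

pH = 6.26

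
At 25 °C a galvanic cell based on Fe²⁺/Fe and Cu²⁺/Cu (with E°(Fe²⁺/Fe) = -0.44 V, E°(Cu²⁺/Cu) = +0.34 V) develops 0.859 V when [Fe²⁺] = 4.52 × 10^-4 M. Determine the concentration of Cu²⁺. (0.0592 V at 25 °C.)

0.21 M

From the Nernst equation, log Q = n(E° − E)/0.0592 = 2(0.78 − 0.859)/0.0592 = -2.669, so Q = 0.00214.
With Q = [Fe²⁺]/[Cu²⁺] and the known concentrations, [Cu²⁺] in the denominator gives [Cu²⁺] = 0.21 M.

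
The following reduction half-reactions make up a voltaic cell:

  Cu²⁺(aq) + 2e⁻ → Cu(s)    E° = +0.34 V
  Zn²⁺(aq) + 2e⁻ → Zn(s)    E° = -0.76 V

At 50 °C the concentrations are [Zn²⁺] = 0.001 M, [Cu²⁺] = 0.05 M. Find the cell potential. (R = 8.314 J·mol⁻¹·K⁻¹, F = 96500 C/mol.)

1.15 V

The Cu²⁺/Cu couple has the higher reduction potential and acts as the cathode, so E°_cell = +0.34 − (-0.76) = 1.10 V.
Balancing electrons gives n = 2; the reaction quotient is Q = [Zn²⁺]/[Cu²⁺] = 0.0200.
E = E° − (RT/nF) ln Q = 1.10 − (8.314×323)/(2×96500) × (-3.912) = 1.100 + 0.054 = 1.154 V.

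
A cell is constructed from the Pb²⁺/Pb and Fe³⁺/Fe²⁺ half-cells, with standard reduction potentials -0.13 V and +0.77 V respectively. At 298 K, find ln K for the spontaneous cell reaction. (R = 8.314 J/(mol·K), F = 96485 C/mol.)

ln K = 70.1

E°_cell = +0.77 − (-0.13) = 0.90 V, with n = 2 electrons transferred.
At equilibrium E = 0, so the Nernst equation gives ln K = nFE°/RT = (2)(96485)(0.90)/((8.314)(298)) = 70.10.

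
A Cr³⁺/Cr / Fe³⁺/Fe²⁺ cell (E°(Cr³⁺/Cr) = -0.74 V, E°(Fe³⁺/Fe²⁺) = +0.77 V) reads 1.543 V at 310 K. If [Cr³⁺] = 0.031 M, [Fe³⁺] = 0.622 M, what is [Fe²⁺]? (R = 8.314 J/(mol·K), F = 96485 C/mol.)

0.58 M

From the Nernst equation, ln Q = nF(E° − E)/RT = 3×96485×(1.51 − 1.543)/(8.314×310) = -3.706, so Q = 0.0246.
With Q = [Cr³⁺]·[Fe²⁺]^3/[Fe³⁺]^3 and the known concentrations, [Fe²⁺]^3 in the numerator gives [Fe²⁺] = 0.58 M.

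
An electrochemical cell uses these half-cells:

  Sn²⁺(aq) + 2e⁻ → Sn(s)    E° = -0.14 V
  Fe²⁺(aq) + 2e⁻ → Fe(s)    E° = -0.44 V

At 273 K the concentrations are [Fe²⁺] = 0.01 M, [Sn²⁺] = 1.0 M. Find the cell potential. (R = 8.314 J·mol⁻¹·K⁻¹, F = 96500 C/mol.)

0.354 V

The Sn²⁺/Sn couple has the higher reduction potential and acts as the cathode, so E°_cell = -0.14 − (-0.44) = 0.30 V.
Balancing electrons gives n = 2; the reaction quotient is Q = [Fe²⁺]/[Sn²⁺] = 0.0100.
E = E° − (RT/nF) ln Q = 0.30 − (8.314×273)/(2×96500) × (-4.605) = 0.300 + 0.054 = 0.354 V.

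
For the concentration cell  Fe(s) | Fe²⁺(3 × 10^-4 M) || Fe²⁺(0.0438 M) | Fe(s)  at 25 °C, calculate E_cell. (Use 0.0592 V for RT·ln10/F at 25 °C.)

0.064 V

Both half-cells are Fe²⁺/Fe, so E°_cell = 0. The concentrated side is the cathode; the cell reaction moves Fe²⁺ from high to low concentration with n = 2.
Q = [Fe²⁺]_dilute/[Fe²⁺]_conc = 3 × 10^-4/0.0438 = 0.00685.
E = 0 − (0.0592/2) log Q = −(0.0592/2)(-2.164) = 0.0641 V.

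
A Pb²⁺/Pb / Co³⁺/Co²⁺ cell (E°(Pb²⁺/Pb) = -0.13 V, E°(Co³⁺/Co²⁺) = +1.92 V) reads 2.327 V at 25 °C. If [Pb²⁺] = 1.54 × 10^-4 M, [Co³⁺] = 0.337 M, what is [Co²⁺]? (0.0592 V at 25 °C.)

From the Nernst equation, log Q = n(E° − E)/0.0592 = 2(2.05 − 2.327)/0.0592 = -9.358, so Q = 4.38 × 10^-10.
With Q = [Pb²⁺]·[Co²⁺]^2/[Co³⁺]^2 and the known concentrations, [Co²⁺]^2 in the numerator gives [Co²⁺] = 5.7 × 10^-4 M.

5.7 × 10^-4 M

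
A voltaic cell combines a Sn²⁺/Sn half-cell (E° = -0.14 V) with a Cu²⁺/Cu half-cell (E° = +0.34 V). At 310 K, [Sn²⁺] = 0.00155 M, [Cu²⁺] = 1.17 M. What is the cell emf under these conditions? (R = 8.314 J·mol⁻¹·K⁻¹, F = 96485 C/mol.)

0.569 V

The Cu²⁺/Cu couple has the higher reduction potential and acts as the cathode, so E°_cell = +0.34 − (-0.14) = 0.48 V.
Balancing electrons gives n = 2; the reaction quotient is Q = [Sn²⁺]/[Cu²⁺] = 0.00132.
E = E° − (RT/nF) ln Q = 0.48 − (8.314×310)/(2×96485) × (-6.627) = 0.480 + 0.089 = 0.569 V.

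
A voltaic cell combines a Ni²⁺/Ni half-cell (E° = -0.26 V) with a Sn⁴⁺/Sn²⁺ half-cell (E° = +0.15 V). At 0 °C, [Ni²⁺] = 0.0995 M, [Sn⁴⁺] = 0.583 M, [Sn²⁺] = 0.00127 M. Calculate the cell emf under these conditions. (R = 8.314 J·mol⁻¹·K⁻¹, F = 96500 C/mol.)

The Sn⁴⁺/Sn²⁺ couple has the higher reduction potential and acts as the cathode, so E°_cell = +0.15 − (-0.26) = 0.41 V.
Balancing electrons gives n = 2; the reaction quotient is Q = [Ni²⁺]·[Sn²⁺]/[Sn⁴⁺] = 2.17 × 10^-4.
E = E° − (RT/nF) ln Q = 0.41 − (8.314×273)/(2×96500) × (-8.437) = 0.410 + 0.099 = 0.509 V.

0.509 V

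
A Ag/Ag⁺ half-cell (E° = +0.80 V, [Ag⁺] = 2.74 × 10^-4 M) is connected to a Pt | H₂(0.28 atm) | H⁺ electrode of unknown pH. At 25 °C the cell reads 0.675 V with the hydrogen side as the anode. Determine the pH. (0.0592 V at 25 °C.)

pH = 1.73

E°_cell = 0.80 V and n = 2.
log Q = n(E° − E)/0.0592 = 2×(0.80 − 0.675)/0.0592 = 4.223.
With Q = [H⁺]^2 / ([Ag⁺]^2·P(H₂)), solving for [H⁺] gives log[H⁺] = -1.727, so pH = 1.73.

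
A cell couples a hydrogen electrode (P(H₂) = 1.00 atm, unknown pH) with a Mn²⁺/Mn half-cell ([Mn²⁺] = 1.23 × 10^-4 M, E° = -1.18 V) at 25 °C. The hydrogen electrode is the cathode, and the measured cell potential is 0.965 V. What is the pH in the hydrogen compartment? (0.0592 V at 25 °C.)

E°_cell = 1.18 V and n = 2.
log Q = n(E° − E)/0.0592 = 2×(1.18 − 0.965)/0.0592 = 7.264.
With Q = [Mn²⁺]·P(H₂) / [H⁺]^2, solving for [H⁺] gives log[H⁺] = -5.587, so pH = 5.59.

pH = 5.59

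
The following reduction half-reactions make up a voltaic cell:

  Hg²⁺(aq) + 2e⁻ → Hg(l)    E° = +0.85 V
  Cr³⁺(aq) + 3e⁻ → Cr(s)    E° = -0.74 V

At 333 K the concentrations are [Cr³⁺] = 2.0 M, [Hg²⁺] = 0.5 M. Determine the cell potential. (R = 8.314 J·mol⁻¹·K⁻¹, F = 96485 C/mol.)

The Hg²⁺/Hg couple has the higher reduction potential and acts as the cathode, so E°_cell = +0.85 − (-0.74) = 1.59 V.
Balancing electrons gives n = 6; the reaction quotient is Q = [Cr³⁺]^2/[Hg²⁺]^3 = 32.0.
E = E° − (RT/nF) ln Q = 1.59 − (8.314×333)/(6×96485) × (3.466) = 1.590 − 0.017 = 1.573 V.

1.57 V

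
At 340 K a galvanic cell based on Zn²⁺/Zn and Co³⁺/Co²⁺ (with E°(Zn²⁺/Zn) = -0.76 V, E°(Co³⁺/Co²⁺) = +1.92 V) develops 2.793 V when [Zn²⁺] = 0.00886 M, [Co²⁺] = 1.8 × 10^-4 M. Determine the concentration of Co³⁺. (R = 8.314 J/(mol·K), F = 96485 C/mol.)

From the Nernst equation, ln Q = nF(E° − E)/RT = 2×96485×(2.68 − 2.793)/(8.314×340) = -7.714, so Q = 4.47 × 10^-4.
With Q = [Zn²⁺]·[Co²⁺]^2/[Co³⁺]^2 and the known concentrations, [Co³⁺]^2 in the denominator gives [Co³⁺] = 8 × 10^-4 M.

8 × 10^-4 M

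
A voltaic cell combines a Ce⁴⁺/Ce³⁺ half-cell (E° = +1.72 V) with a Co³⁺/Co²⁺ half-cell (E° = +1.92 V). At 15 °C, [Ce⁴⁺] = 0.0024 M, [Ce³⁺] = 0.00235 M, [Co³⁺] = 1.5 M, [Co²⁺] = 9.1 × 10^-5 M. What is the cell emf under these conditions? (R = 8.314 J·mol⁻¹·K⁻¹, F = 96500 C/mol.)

The Co³⁺/Co²⁺ couple has the higher reduction potential and acts as the cathode, so E°_cell = +1.92 − (+1.72) = 0.20 V.
Balancing electrons gives n = 1; the reaction quotient is Q = [Ce⁴⁺]·[Co²⁺]/([Ce³⁺]·[Co³⁺]) = 6.2 × 10^-5.
E = E° − (RT/nF) ln Q = 0.20 − (8.314×288)/(1×96500) × (-9.689) = 0.200 + 0.240 = 0.440 V.

0.440 V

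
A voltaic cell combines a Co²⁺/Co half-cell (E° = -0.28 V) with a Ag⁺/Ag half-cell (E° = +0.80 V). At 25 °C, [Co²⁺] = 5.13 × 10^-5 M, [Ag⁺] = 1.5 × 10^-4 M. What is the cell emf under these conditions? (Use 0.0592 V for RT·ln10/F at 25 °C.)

The Ag⁺/Ag couple has the higher reduction potential and acts as the cathode, so E°_cell = +0.80 − (-0.28) = 1.08 V.
Balancing electrons gives n = 2; the reaction quotient is Q = [Co²⁺]/[Ag⁺]^2 = 2280.
At 25 °C, E = E° − (0.0592/n) log Q = 1.08 − (0.0592/2)(3.358) = 1.080 − 0.099 = 0.981 V.

0.981 V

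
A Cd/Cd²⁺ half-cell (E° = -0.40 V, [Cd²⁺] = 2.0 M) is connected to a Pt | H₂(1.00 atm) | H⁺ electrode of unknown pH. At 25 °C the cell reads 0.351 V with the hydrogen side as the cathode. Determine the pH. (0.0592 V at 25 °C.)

E°_cell = 0.40 V and n = 2.
log Q = n(E° − E)/0.0592 = 2×(0.40 − 0.351)/0.0592 = 1.655.
With Q = [Cd²⁺]·P(H₂) / [H⁺]^2, solving for [H⁺] gives log[H⁺] = -0.677, so pH = 0.68.

pH = 0.68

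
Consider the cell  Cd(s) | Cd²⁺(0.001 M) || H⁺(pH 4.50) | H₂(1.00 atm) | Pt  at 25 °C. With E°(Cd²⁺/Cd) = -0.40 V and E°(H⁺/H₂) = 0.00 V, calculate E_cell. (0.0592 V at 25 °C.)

The hydrogen couple is the cathode, so E°_cell = 0.40 V; n = 2.
[H⁺] = 10^(−4.50) = 3.2 × 10^-5 M, and Q = [Cd²⁺]·P(H₂) / [H⁺]^2 = 1 × 10^6.
E = E° − (0.0592/2) log Q = 0.40 − (0.0592/2)(6.000) = 0.222 V.

0.22 V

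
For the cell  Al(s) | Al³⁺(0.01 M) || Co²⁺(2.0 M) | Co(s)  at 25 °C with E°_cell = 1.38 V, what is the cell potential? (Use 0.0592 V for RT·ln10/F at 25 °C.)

1.43 V

Balancing electrons gives n = 6; the reaction quotient is Q = [Al³⁺]^2/[Co²⁺]^3 = 1.25 × 10^-5.
At 25 °C, E = E° − (0.0592/n) log Q = 1.38 − (0.0592/6)(-4.903) = 1.380 + 0.048 = 1.428 V.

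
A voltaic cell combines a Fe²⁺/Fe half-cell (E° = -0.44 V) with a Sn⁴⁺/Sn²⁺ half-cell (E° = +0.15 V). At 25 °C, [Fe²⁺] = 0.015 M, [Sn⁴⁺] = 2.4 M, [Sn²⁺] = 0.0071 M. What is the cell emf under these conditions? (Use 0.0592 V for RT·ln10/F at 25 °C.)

The Sn⁴⁺/Sn²⁺ couple has the higher reduction potential and acts as the cathode, so E°_cell = +0.15 − (-0.44) = 0.59 V.
Balancing electrons gives n = 2; the reaction quotient is Q = [Fe²⁺]·[Sn²⁺]/[Sn⁴⁺] = 4.44 × 10^-5.
At 25 °C, E = E° − (0.0592/n) log Q = 0.59 − (0.0592/2)(-4.353) = 0.590 + 0.129 = 0.719 V.

0.719 V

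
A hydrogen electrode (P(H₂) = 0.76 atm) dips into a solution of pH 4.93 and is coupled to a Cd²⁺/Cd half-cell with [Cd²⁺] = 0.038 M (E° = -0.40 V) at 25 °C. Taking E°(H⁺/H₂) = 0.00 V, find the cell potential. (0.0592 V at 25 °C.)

0.15 V

The hydrogen couple is the cathode, so E°_cell = 0.40 V; n = 2.
[H⁺] = 10^(−4.93) = 1.2 × 10^-5 M, and Q = [Cd²⁺]·P(H₂) / [H⁺]^2 = 2.09 × 10^8.
E = E° − (0.0592/2) log Q = 0.40 − (0.0592/2)(8.321) = 0.154 V.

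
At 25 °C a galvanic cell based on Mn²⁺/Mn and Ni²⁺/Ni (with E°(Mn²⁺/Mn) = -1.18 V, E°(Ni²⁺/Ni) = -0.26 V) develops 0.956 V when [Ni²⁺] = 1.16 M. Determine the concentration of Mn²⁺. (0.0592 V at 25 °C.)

0.071 M

From the Nernst equation, log Q = n(E° − E)/0.0592 = 2(0.92 − 0.956)/0.0592 = -1.216, so Q = 0.0608.
With Q = [Mn²⁺]/[Ni²⁺] and the known concentrations, [Mn²⁺] in the numerator gives [Mn²⁺] = 0.071 M.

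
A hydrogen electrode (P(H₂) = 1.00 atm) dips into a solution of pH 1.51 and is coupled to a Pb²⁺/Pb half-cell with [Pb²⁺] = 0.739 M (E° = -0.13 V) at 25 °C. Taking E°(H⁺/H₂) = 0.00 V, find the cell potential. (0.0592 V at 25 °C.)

0.044 V

The hydrogen couple is the cathode, so E°_cell = 0.13 V; n = 2.
[H⁺] = 10^(−1.51) = 0.031 M, and Q = [Pb²⁺]·P(H₂) / [H⁺]^2 = 774.
E = E° − (0.0592/2) log Q = 0.13 − (0.0592/2)(2.889) = 0.044 V.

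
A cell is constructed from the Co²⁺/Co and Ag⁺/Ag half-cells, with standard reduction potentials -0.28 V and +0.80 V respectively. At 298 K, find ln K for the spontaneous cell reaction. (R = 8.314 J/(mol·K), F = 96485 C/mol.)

E°_cell = +0.80 − (-0.28) = 1.08 V, with n = 2 electrons transferred.
At equilibrium E = 0, so the Nernst equation gives ln K = nFE°/RT = (2)(96485)(1.08)/((8.314)(298)) = 84.12.

ln K = 84.1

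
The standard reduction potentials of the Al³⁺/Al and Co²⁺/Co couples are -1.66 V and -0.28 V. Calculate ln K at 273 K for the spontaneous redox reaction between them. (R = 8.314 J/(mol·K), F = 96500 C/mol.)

ln K = 352.0

E°_cell = -0.28 − (-1.66) = 1.38 V, with n = 6 electrons transferred.
At equilibrium E = 0, so the Nernst equation gives ln K = nFE°/RT = (6)(96500)(1.38)/((8.314)(273)) = 352.03.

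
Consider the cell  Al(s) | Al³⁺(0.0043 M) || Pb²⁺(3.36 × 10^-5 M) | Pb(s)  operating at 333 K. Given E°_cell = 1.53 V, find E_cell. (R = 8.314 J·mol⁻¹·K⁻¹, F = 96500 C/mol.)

Balancing electrons gives n = 6; the reaction quotient is Q = [Al³⁺]^2/[Pb²⁺]^3 = 4.87 × 10^8.
E = E° − (RT/nF) ln Q = 1.53 − (8.314×333)/(6×96500) × (20.005) = 1.530 − 0.096 = 1.434 V.

1.43 V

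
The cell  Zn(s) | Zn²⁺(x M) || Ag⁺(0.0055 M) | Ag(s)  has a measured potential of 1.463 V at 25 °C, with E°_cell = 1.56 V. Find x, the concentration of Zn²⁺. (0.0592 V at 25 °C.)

From the Nernst equation, log Q = n(E° − E)/0.0592 = 2(1.56 − 1.463)/0.0592 = 3.277, so Q = 1890.
With Q = [Zn²⁺]/[Ag⁺]^2 and the known concentrations, [Zn²⁺] in the numerator gives [Zn²⁺] = 0.057 M.

0.057 M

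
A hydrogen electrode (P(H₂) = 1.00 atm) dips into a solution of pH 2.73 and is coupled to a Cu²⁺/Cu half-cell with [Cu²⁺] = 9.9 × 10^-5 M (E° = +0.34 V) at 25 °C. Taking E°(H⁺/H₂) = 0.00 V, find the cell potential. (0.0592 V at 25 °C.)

0.38 V

The Cu²⁺/Cu couple is the cathode, so E°_cell = 0.34 V; n = 2.
[H⁺] = 10^(−2.73) = 0.0019 M, and Q = [H⁺]^2 / ([Cu²⁺]·P(H₂)) = 0.0350.
E = E° − (0.0592/2) log Q = 0.34 − (0.0592/2)(-1.456) = 0.383 V.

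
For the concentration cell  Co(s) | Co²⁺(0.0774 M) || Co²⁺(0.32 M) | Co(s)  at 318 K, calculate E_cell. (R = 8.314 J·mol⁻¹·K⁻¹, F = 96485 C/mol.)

0.019 V

Both half-cells are Co²⁺/Co, so E°_cell = 0. The concentrated side is the cathode; the cell reaction moves Co²⁺ from high to low concentration with n = 2.
Q = [Co²⁺]_dilute/[Co²⁺]_conc = 0.0774/0.32 = 0.242.
E = 0 − (RT/nF) ln Q = −((8.314×318)/(2×96485))(-1.419) = 0.0194 V.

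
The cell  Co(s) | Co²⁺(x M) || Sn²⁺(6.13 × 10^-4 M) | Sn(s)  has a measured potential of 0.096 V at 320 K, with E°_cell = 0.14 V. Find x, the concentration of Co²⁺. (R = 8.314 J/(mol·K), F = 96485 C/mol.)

From the Nernst equation, ln Q = nF(E° − E)/RT = 2×96485×(0.14 − 0.096)/(8.314×320) = 3.191, so Q = 24.3.
With Q = [Co²⁺]/[Sn²⁺] and the known concentrations, [Co²⁺] in the numerator gives [Co²⁺] = 0.015 M.

0.015 M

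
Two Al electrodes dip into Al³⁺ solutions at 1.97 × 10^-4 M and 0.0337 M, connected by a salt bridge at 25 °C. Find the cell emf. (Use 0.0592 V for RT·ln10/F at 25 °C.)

0.044 V

Both half-cells are Al³⁺/Al, so E°_cell = 0. The concentrated side is the cathode; the cell reaction moves Al³⁺ from high to low concentration with n = 3.
Q = [Al³⁺]_dilute/[Al³⁺]_conc = 1.97 × 10^-4/0.0337 = 0.00585.
E = 0 − (0.0592/3) log Q = −(0.0592/3)(-2.233) = 0.0441 V.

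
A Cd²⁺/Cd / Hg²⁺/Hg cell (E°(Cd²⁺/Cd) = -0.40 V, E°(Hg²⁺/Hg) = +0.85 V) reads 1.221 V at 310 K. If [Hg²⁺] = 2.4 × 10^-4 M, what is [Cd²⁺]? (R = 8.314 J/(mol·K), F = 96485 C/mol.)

From the Nernst equation, ln Q = nF(E° − E)/RT = 2×96485×(1.25 − 1.221)/(8.314×310) = 2.171, so Q = 8.77.
With Q = [Cd²⁺]/[Hg²⁺] and the known concentrations, [Cd²⁺] in the numerator gives [Cd²⁺] = 0.0021 M.

0.0021 M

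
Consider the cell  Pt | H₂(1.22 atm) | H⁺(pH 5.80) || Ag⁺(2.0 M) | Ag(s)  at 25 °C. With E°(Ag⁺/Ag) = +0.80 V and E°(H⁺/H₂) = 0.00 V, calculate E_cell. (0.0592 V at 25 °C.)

The Ag⁺/Ag couple is the cathode, so E°_cell = 0.80 V; n = 2.
[H⁺] = 10^(−5.80) = 1.6 × 10^-6 M, and Q = [H⁺]^2 / ([Ag⁺]^2·P(H₂)) = 5.15 × 10^-13.
E = E° − (0.0592/2) log Q = 0.80 − (0.0592/2)(-12.288) = 1.164 V.

1.16 V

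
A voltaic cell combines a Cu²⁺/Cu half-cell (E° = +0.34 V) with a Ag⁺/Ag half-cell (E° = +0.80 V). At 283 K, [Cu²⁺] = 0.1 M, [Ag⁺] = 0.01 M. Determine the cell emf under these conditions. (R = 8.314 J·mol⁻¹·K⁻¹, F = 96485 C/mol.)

0.376 V

The Ag⁺/Ag couple has the higher reduction potential and acts as the cathode, so E°_cell = +0.80 − (+0.34) = 0.46 V.
Balancing electrons gives n = 2; the reaction quotient is Q = [Cu²⁺]/[Ag⁺]^2 = 1000.
E = E° − (RT/nF) ln Q = 0.46 − (8.314×283)/(2×96485) × (6.908) = 0.460 − 0.084 = 0.376 V.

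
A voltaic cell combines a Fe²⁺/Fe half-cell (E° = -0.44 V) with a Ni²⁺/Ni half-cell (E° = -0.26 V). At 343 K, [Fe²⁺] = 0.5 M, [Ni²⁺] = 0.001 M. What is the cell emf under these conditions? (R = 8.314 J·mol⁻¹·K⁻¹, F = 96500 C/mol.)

0.088 V

The Ni²⁺/Ni couple has the higher reduction potential and acts as the cathode, so E°_cell = -0.26 − (-0.44) = 0.18 V.
Balancing electrons gives n = 2; the reaction quotient is Q = [Fe²⁺]/[Ni²⁺] = 500.
E = E° − (RT/nF) ln Q = 0.18 − (8.314×343)/(2×96500) × (6.215) = 0.180 − 0.092 = 0.088 V.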